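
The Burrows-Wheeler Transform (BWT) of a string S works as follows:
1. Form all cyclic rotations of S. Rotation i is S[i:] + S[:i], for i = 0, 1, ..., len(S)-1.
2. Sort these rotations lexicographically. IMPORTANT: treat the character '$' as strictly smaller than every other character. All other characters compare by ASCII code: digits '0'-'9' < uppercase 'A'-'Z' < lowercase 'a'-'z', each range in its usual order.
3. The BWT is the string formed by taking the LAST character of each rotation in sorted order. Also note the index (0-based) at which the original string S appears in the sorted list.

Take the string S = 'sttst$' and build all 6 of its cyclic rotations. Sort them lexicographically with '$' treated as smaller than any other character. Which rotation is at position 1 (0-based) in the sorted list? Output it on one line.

Answer: st$stt

Derivation:
All 6 rotations (rotation i = S[i:]+S[:i]):
  rot[0] = sttst$
  rot[1] = ttst$s
  rot[2] = tst$st
  rot[3] = st$stt
  rot[4] = t$stts
  rot[5] = $sttst
Sorted (with $ < everything):
  sorted[0] = $sttst
  sorted[1] = st$stt
  sorted[2] = sttst$
  sorted[3] = t$stts
  sorted[4] = tst$st
  sorted[5] = ttst$s
sorted[1] = st$stt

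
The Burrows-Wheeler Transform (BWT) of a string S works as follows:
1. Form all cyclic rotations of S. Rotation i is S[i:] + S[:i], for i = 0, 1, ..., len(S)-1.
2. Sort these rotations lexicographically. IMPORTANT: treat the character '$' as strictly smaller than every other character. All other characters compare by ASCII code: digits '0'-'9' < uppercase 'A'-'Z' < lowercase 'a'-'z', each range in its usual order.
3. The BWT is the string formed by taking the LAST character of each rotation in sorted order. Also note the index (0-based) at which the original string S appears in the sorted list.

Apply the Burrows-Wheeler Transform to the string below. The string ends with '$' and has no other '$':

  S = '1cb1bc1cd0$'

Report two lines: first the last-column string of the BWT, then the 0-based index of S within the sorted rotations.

All 11 rotations (rotation i = S[i:]+S[:i]):
  rot[0] = 1cb1bc1cd0$
  rot[1] = cb1bc1cd0$1
  rot[2] = b1bc1cd0$1c
  rot[3] = 1bc1cd0$1cb
  rot[4] = bc1cd0$1cb1
  rot[5] = c1cd0$1cb1b
  rot[6] = 1cd0$1cb1bc
  rot[7] = cd0$1cb1bc1
  rot[8] = d0$1cb1bc1c
  rot[9] = 0$1cb1bc1cd
  rot[10] = $1cb1bc1cd0
Sorted (with $ < everything):
  sorted[0] = $1cb1bc1cd0  (last char: '0')
  sorted[1] = 0$1cb1bc1cd  (last char: 'd')
  sorted[2] = 1bc1cd0$1cb  (last char: 'b')
  sorted[3] = 1cb1bc1cd0$  (last char: '$')
  sorted[4] = 1cd0$1cb1bc  (last char: 'c')
  sorted[5] = b1bc1cd0$1c  (last char: 'c')
  sorted[6] = bc1cd0$1cb1  (last char: '1')
  sorted[7] = c1cd0$1cb1b  (last char: 'b')
  sorted[8] = cb1bc1cd0$1  (last char: '1')
  sorted[9] = cd0$1cb1bc1  (last char: '1')
  sorted[10] = d0$1cb1bc1c  (last char: 'c')
Last column: 0db$cc1b11c
Original string S is at sorted index 3

Answer: 0db$cc1b11c
3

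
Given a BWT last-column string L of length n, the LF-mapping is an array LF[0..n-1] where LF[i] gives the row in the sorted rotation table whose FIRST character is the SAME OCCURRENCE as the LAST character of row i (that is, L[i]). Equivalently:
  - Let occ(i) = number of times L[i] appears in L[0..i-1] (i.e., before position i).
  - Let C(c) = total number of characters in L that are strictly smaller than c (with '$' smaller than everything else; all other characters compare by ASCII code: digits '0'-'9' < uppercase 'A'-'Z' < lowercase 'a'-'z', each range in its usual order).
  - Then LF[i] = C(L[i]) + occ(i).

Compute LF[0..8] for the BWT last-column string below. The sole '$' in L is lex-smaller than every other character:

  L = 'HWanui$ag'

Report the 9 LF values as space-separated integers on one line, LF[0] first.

Char counts: '$':1, 'H':1, 'W':1, 'a':2, 'g':1, 'i':1, 'n':1, 'u':1
C (first-col start): C('$')=0, C('H')=1, C('W')=2, C('a')=3, C('g')=5, C('i')=6, C('n')=7, C('u')=8
L[0]='H': occ=0, LF[0]=C('H')+0=1+0=1
L[1]='W': occ=0, LF[1]=C('W')+0=2+0=2
L[2]='a': occ=0, LF[2]=C('a')+0=3+0=3
L[3]='n': occ=0, LF[3]=C('n')+0=7+0=7
L[4]='u': occ=0, LF[4]=C('u')+0=8+0=8
L[5]='i': occ=0, LF[5]=C('i')+0=6+0=6
L[6]='$': occ=0, LF[6]=C('$')+0=0+0=0
L[7]='a': occ=1, LF[7]=C('a')+1=3+1=4
L[8]='g': occ=0, LF[8]=C('g')+0=5+0=5

Answer: 1 2 3 7 8 6 0 4 5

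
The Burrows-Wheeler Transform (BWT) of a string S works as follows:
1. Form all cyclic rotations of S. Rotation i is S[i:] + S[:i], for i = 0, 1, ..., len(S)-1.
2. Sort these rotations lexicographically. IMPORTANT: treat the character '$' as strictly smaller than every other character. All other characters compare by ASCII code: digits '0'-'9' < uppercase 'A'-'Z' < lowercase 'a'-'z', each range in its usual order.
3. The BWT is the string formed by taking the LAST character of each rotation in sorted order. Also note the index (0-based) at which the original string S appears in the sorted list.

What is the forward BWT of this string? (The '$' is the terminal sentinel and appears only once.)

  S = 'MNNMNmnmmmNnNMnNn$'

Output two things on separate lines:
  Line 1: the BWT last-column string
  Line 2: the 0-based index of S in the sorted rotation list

All 18 rotations (rotation i = S[i:]+S[:i]):
  rot[0] = MNNMNmnmmmNnNMnNn$
  rot[1] = NNMNmnmmmNnNMnNn$M
  rot[2] = NMNmnmmmNnNMnNn$MN
  rot[3] = MNmnmmmNnNMnNn$MNN
  rot[4] = NmnmmmNnNMnNn$MNNM
  rot[5] = mnmmmNnNMnNn$MNNMN
  rot[6] = nmmmNnNMnNn$MNNMNm
  rot[7] = mmmNnNMnNn$MNNMNmn
  rot[8] = mmNnNMnNn$MNNMNmnm
  rot[9] = mNnNMnNn$MNNMNmnmm
  rot[10] = NnNMnNn$MNNMNmnmmm
  rot[11] = nNMnNn$MNNMNmnmmmN
  rot[12] = NMnNn$MNNMNmnmmmNn
  rot[13] = MnNn$MNNMNmnmmmNnN
  rot[14] = nNn$MNNMNmnmmmNnNM
  rot[15] = Nn$MNNMNmnmmmNnNMn
  rot[16] = n$MNNMNmnmmmNnNMnN
  rot[17] = $MNNMNmnmmmNnNMnNn
Sorted (with $ < everything):
  sorted[0] = $MNNMNmnmmmNnNMnNn  (last char: 'n')
  sorted[1] = MNNMNmnmmmNnNMnNn$  (last char: '$')
  sorted[2] = MNmnmmmNnNMnNn$MNN  (last char: 'N')
  sorted[3] = MnNn$MNNMNmnmmmNnN  (last char: 'N')
  sorted[4] = NMNmnmmmNnNMnNn$MN  (last char: 'N')
  sorted[5] = NMnNn$MNNMNmnmmmNn  (last char: 'n')
  sorted[6] = NNMNmnmmmNnNMnNn$M  (last char: 'M')
  sorted[7] = NmnmmmNnNMnNn$MNNM  (last char: 'M')
  sorted[8] = Nn$MNNMNmnmmmNnNMn  (last char: 'n')
  sorted[9] = NnNMnNn$MNNMNmnmmm  (last char: 'm')
  sorted[10] = mNnNMnNn$MNNMNmnmm  (last char: 'm')
  sorted[11] = mmNnNMnNn$MNNMNmnm  (last char: 'm')
  sorted[12] = mmmNnNMnNn$MNNMNmn  (last char: 'n')
  sorted[13] = mnmmmNnNMnNn$MNNMN  (last char: 'N')
  sorted[14] = n$MNNMNmnmmmNnNMnN  (last char: 'N')
  sorted[15] = nNMnNn$MNNMNmnmmmN  (last char: 'N')
  sorted[16] = nNn$MNNMNmnmmmNnNM  (last char: 'M')
  sorted[17] = nmmmNnNMnNn$MNNMNm  (last char: 'm')
Last column: n$NNNnMMnmmmnNNNMm
Original string S is at sorted index 1

Answer: n$NNNnMMnmmmnNNNMm
1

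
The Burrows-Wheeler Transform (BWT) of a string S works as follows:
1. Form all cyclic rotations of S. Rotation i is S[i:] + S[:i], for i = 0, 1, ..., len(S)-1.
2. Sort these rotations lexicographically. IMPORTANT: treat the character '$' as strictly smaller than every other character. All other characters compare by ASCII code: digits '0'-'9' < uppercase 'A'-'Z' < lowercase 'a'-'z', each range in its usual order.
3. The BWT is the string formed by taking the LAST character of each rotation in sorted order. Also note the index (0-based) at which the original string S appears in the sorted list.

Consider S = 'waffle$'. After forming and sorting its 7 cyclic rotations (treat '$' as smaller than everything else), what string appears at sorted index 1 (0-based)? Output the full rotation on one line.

All 7 rotations (rotation i = S[i:]+S[:i]):
  rot[0] = waffle$
  rot[1] = affle$w
  rot[2] = ffle$wa
  rot[3] = fle$waf
  rot[4] = le$waff
  rot[5] = e$waffl
  rot[6] = $waffle
Sorted (with $ < everything):
  sorted[0] = $waffle
  sorted[1] = affle$w
  sorted[2] = e$waffl
  sorted[3] = ffle$wa
  sorted[4] = fle$waf
  sorted[5] = le$waff
  sorted[6] = waffle$
sorted[1] = affle$w

Answer: affle$w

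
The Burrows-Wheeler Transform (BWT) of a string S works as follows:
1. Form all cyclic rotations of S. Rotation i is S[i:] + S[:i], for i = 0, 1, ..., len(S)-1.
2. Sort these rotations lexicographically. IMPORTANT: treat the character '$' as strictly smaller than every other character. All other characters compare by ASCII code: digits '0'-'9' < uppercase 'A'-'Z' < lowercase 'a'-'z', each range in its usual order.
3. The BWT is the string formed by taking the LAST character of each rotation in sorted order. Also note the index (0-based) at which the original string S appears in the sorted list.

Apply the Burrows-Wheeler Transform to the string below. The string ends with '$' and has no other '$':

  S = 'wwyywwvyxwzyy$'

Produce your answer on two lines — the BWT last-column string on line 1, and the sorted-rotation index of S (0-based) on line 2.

Answer: ywwy$wxyyyvzww
4

Derivation:
All 14 rotations (rotation i = S[i:]+S[:i]):
  rot[0] = wwyywwvyxwzyy$
  rot[1] = wyywwvyxwzyy$w
  rot[2] = yywwvyxwzyy$ww
  rot[3] = ywwvyxwzyy$wwy
  rot[4] = wwvyxwzyy$wwyy
  rot[5] = wvyxwzyy$wwyyw
  rot[6] = vyxwzyy$wwyyww
  rot[7] = yxwzyy$wwyywwv
  rot[8] = xwzyy$wwyywwvy
  rot[9] = wzyy$wwyywwvyx
  rot[10] = zyy$wwyywwvyxw
  rot[11] = yy$wwyywwvyxwz
  rot[12] = y$wwyywwvyxwzy
  rot[13] = $wwyywwvyxwzyy
Sorted (with $ < everything):
  sorted[0] = $wwyywwvyxwzyy  (last char: 'y')
  sorted[1] = vyxwzyy$wwyyww  (last char: 'w')
  sorted[2] = wvyxwzyy$wwyyw  (last char: 'w')
  sorted[3] = wwvyxwzyy$wwyy  (last char: 'y')
  sorted[4] = wwyywwvyxwzyy$  (last char: '$')
  sorted[5] = wyywwvyxwzyy$w  (last char: 'w')
  sorted[6] = wzyy$wwyywwvyx  (last char: 'x')
  sorted[7] = xwzyy$wwyywwvy  (last char: 'y')
  sorted[8] = y$wwyywwvyxwzy  (last char: 'y')
  sorted[9] = ywwvyxwzyy$wwy  (last char: 'y')
  sorted[10] = yxwzyy$wwyywwv  (last char: 'v')
  sorted[11] = yy$wwyywwvyxwz  (last char: 'z')
  sorted[12] = yywwvyxwzyy$ww  (last char: 'w')
  sorted[13] = zyy$wwyywwvyxw  (last char: 'w')
Last column: ywwy$wxyyyvzww
Original string S is at sorted index 4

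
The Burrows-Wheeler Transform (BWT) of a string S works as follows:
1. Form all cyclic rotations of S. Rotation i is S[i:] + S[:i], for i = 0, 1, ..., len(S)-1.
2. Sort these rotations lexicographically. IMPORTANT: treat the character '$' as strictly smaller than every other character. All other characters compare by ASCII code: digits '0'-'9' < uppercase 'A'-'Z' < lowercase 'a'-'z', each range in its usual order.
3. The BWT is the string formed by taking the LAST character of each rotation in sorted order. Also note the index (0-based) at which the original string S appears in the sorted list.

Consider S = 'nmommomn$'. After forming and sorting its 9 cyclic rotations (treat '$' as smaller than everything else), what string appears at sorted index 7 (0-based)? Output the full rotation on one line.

Answer: ommomn$nm

Derivation:
All 9 rotations (rotation i = S[i:]+S[:i]):
  rot[0] = nmommomn$
  rot[1] = mommomn$n
  rot[2] = ommomn$nm
  rot[3] = mmomn$nmo
  rot[4] = momn$nmom
  rot[5] = omn$nmomm
  rot[6] = mn$nmommo
  rot[7] = n$nmommom
  rot[8] = $nmommomn
Sorted (with $ < everything):
  sorted[0] = $nmommomn
  sorted[1] = mmomn$nmo
  sorted[2] = mn$nmommo
  sorted[3] = mommomn$n
  sorted[4] = momn$nmom
  sorted[5] = n$nmommom
  sorted[6] = nmommomn$
  sorted[7] = ommomn$nm
  sorted[8] = omn$nmomm
sorted[7] = ommomn$nm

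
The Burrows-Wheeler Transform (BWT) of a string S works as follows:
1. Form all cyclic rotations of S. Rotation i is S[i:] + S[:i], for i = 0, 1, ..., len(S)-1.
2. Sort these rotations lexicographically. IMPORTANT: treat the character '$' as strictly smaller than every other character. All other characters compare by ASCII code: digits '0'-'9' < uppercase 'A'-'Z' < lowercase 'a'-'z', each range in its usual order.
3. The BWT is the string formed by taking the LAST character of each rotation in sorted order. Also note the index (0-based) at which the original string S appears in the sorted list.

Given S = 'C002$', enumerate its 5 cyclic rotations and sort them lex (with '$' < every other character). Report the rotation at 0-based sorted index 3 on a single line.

All 5 rotations (rotation i = S[i:]+S[:i]):
  rot[0] = C002$
  rot[1] = 002$C
  rot[2] = 02$C0
  rot[3] = 2$C00
  rot[4] = $C002
Sorted (with $ < everything):
  sorted[0] = $C002
  sorted[1] = 002$C
  sorted[2] = 02$C0
  sorted[3] = 2$C00
  sorted[4] = C002$
sorted[3] = 2$C00

Answer: 2$C00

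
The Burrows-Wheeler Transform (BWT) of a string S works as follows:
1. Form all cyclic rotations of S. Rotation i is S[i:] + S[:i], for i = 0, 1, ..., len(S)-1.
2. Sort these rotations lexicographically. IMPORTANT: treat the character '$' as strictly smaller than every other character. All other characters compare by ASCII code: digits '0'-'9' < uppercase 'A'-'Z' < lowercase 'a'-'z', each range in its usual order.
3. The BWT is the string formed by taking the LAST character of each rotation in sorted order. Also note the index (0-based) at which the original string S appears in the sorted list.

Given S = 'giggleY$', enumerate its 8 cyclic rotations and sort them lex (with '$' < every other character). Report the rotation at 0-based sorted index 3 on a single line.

All 8 rotations (rotation i = S[i:]+S[:i]):
  rot[0] = giggleY$
  rot[1] = iggleY$g
  rot[2] = ggleY$gi
  rot[3] = gleY$gig
  rot[4] = leY$gigg
  rot[5] = eY$giggl
  rot[6] = Y$giggle
  rot[7] = $giggleY
Sorted (with $ < everything):
  sorted[0] = $giggleY
  sorted[1] = Y$giggle
  sorted[2] = eY$giggl
  sorted[3] = ggleY$gi
  sorted[4] = giggleY$
  sorted[5] = gleY$gig
  sorted[6] = iggleY$g
  sorted[7] = leY$gigg
sorted[3] = ggleY$gi

Answer: ggleY$gi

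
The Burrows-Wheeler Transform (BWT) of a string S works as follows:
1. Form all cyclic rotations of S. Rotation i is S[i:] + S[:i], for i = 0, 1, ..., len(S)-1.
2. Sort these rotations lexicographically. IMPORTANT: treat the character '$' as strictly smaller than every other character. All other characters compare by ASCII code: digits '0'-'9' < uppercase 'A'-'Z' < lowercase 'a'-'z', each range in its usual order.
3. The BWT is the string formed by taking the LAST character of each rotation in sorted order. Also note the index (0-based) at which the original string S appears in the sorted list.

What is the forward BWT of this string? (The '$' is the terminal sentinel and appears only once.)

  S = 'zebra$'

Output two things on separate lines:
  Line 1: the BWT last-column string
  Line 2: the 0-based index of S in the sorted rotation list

Answer: arezb$
5

Derivation:
All 6 rotations (rotation i = S[i:]+S[:i]):
  rot[0] = zebra$
  rot[1] = ebra$z
  rot[2] = bra$ze
  rot[3] = ra$zeb
  rot[4] = a$zebr
  rot[5] = $zebra
Sorted (with $ < everything):
  sorted[0] = $zebra  (last char: 'a')
  sorted[1] = a$zebr  (last char: 'r')
  sorted[2] = bra$ze  (last char: 'e')
  sorted[3] = ebra$z  (last char: 'z')
  sorted[4] = ra$zeb  (last char: 'b')
  sorted[5] = zebra$  (last char: '$')
Last column: arezb$
Original string S is at sorted index 5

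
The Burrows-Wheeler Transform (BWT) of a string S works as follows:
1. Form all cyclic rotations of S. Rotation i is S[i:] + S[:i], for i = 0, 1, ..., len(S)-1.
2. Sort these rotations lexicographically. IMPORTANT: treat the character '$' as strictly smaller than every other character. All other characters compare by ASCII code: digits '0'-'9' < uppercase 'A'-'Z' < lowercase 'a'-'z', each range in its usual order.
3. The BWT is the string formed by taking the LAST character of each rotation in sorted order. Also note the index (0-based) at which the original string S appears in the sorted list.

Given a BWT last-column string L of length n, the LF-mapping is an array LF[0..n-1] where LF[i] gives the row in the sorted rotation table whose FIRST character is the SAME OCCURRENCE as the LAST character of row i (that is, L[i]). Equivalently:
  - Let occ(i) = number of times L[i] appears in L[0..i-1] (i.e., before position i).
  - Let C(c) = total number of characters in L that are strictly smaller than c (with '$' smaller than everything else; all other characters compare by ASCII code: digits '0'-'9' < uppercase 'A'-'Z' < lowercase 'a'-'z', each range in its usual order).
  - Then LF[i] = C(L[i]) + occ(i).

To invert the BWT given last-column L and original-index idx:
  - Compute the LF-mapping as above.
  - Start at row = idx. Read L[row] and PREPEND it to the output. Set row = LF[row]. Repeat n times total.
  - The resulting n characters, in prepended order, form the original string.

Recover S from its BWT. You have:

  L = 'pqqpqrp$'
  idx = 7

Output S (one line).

Answer: rqppqqp$

Derivation:
LF mapping: 1 4 5 2 6 7 3 0
Walk LF starting at row 7, prepending L[row]:
  step 1: row=7, L[7]='$', prepend. Next row=LF[7]=0
  step 2: row=0, L[0]='p', prepend. Next row=LF[0]=1
  step 3: row=1, L[1]='q', prepend. Next row=LF[1]=4
  step 4: row=4, L[4]='q', prepend. Next row=LF[4]=6
  step 5: row=6, L[6]='p', prepend. Next row=LF[6]=3
  step 6: row=3, L[3]='p', prepend. Next row=LF[3]=2
  step 7: row=2, L[2]='q', prepend. Next row=LF[2]=5
  step 8: row=5, L[5]='r', prepend. Next row=LF[5]=7
Reversed output: rqppqqp$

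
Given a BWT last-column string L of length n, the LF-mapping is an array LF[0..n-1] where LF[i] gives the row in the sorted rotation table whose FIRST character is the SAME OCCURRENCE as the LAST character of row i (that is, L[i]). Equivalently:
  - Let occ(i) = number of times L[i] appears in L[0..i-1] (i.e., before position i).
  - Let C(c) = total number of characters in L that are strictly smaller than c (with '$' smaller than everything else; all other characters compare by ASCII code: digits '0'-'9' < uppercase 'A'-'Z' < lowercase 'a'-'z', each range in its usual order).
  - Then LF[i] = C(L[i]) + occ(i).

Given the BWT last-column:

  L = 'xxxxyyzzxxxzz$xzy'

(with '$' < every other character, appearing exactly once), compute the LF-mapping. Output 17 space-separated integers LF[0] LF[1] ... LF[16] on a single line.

Char counts: '$':1, 'x':8, 'y':3, 'z':5
C (first-col start): C('$')=0, C('x')=1, C('y')=9, C('z')=12
L[0]='x': occ=0, LF[0]=C('x')+0=1+0=1
L[1]='x': occ=1, LF[1]=C('x')+1=1+1=2
L[2]='x': occ=2, LF[2]=C('x')+2=1+2=3
L[3]='x': occ=3, LF[3]=C('x')+3=1+3=4
L[4]='y': occ=0, LF[4]=C('y')+0=9+0=9
L[5]='y': occ=1, LF[5]=C('y')+1=9+1=10
L[6]='z': occ=0, LF[6]=C('z')+0=12+0=12
L[7]='z': occ=1, LF[7]=C('z')+1=12+1=13
L[8]='x': occ=4, LF[8]=C('x')+4=1+4=5
L[9]='x': occ=5, LF[9]=C('x')+5=1+5=6
L[10]='x': occ=6, LF[10]=C('x')+6=1+6=7
L[11]='z': occ=2, LF[11]=C('z')+2=12+2=14
L[12]='z': occ=3, LF[12]=C('z')+3=12+3=15
L[13]='$': occ=0, LF[13]=C('$')+0=0+0=0
L[14]='x': occ=7, LF[14]=C('x')+7=1+7=8
L[15]='z': occ=4, LF[15]=C('z')+4=12+4=16
L[16]='y': occ=2, LF[16]=C('y')+2=9+2=11

Answer: 1 2 3 4 9 10 12 13 5 6 7 14 15 0 8 16 11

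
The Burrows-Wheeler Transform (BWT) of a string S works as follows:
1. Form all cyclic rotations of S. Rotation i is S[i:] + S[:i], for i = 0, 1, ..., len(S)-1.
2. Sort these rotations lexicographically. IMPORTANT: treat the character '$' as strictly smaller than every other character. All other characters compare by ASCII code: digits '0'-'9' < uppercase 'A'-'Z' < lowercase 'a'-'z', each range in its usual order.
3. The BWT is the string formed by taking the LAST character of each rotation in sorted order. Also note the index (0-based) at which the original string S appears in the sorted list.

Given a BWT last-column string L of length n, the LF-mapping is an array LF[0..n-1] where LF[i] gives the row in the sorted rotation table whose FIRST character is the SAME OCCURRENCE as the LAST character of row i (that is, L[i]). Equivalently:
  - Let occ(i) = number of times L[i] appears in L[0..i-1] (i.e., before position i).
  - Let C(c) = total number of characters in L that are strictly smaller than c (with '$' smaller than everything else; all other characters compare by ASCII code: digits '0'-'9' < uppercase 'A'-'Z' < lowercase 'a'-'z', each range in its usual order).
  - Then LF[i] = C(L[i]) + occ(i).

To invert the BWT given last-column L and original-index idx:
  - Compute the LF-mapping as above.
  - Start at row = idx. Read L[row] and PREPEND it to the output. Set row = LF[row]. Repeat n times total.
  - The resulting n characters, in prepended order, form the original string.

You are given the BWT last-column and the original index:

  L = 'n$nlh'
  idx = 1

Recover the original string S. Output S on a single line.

Answer: hnln$

Derivation:
LF mapping: 3 0 4 2 1
Walk LF starting at row 1, prepending L[row]:
  step 1: row=1, L[1]='$', prepend. Next row=LF[1]=0
  step 2: row=0, L[0]='n', prepend. Next row=LF[0]=3
  step 3: row=3, L[3]='l', prepend. Next row=LF[3]=2
  step 4: row=2, L[2]='n', prepend. Next row=LF[2]=4
  step 5: row=4, L[4]='h', prepend. Next row=LF[4]=1
Reversed output: hnln$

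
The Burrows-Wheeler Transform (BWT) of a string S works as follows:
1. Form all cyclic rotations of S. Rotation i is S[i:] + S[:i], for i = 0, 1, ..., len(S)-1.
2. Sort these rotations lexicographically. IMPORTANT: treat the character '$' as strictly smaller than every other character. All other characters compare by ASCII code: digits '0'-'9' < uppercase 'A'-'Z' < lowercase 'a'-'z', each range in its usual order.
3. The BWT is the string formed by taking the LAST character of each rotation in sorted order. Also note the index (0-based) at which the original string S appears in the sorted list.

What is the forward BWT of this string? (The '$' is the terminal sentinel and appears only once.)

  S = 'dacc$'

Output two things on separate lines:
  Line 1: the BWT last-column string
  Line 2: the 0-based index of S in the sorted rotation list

Answer: cdca$
4

Derivation:
All 5 rotations (rotation i = S[i:]+S[:i]):
  rot[0] = dacc$
  rot[1] = acc$d
  rot[2] = cc$da
  rot[3] = c$dac
  rot[4] = $dacc
Sorted (with $ < everything):
  sorted[0] = $dacc  (last char: 'c')
  sorted[1] = acc$d  (last char: 'd')
  sorted[2] = c$dac  (last char: 'c')
  sorted[3] = cc$da  (last char: 'a')
  sorted[4] = dacc$  (last char: '$')
Last column: cdca$
Original string S is at sorted index 4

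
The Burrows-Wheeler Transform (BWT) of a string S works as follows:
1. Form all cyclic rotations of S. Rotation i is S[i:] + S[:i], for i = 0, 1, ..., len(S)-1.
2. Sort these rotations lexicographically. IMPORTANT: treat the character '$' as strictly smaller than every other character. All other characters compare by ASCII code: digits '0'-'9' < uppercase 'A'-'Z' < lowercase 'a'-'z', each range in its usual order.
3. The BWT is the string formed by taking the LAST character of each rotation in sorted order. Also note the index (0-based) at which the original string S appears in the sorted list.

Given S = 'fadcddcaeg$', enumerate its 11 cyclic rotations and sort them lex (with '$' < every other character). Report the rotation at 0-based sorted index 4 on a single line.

All 11 rotations (rotation i = S[i:]+S[:i]):
  rot[0] = fadcddcaeg$
  rot[1] = adcddcaeg$f
  rot[2] = dcddcaeg$fa
  rot[3] = cddcaeg$fad
  rot[4] = ddcaeg$fadc
  rot[5] = dcaeg$fadcd
  rot[6] = caeg$fadcdd
  rot[7] = aeg$fadcddc
  rot[8] = eg$fadcddca
  rot[9] = g$fadcddcae
  rot[10] = $fadcddcaeg
Sorted (with $ < everything):
  sorted[0] = $fadcddcaeg
  sorted[1] = adcddcaeg$f
  sorted[2] = aeg$fadcddc
  sorted[3] = caeg$fadcdd
  sorted[4] = cddcaeg$fad
  sorted[5] = dcaeg$fadcd
  sorted[6] = dcddcaeg$fa
  sorted[7] = ddcaeg$fadc
  sorted[8] = eg$fadcddca
  sorted[9] = fadcddcaeg$
  sorted[10] = g$fadcddcae
sorted[4] = cddcaeg$fad

Answer: cddcaeg$fad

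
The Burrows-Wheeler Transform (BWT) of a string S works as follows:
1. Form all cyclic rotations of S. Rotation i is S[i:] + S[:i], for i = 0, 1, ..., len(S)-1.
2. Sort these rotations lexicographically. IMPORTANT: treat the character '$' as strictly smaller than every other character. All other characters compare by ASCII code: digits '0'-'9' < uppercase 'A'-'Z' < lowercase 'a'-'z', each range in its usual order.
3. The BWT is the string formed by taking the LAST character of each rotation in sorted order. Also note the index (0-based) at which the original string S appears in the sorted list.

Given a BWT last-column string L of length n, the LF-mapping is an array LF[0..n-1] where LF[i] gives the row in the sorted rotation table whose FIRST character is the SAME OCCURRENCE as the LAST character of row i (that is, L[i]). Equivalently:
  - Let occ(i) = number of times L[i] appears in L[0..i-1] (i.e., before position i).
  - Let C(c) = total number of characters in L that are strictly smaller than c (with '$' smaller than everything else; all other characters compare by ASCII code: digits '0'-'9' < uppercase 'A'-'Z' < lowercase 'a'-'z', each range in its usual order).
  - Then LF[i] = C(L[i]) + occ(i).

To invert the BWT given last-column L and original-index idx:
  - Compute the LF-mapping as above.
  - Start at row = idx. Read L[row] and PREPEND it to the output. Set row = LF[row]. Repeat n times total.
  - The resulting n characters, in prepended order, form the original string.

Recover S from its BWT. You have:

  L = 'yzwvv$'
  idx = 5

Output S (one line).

Answer: zvwvy$

Derivation:
LF mapping: 4 5 3 1 2 0
Walk LF starting at row 5, prepending L[row]:
  step 1: row=5, L[5]='$', prepend. Next row=LF[5]=0
  step 2: row=0, L[0]='y', prepend. Next row=LF[0]=4
  step 3: row=4, L[4]='v', prepend. Next row=LF[4]=2
  step 4: row=2, L[2]='w', prepend. Next row=LF[2]=3
  step 5: row=3, L[3]='v', prepend. Next row=LF[3]=1
  step 6: row=1, L[1]='z', prepend. Next row=LF[1]=5
Reversed output: zvwvy$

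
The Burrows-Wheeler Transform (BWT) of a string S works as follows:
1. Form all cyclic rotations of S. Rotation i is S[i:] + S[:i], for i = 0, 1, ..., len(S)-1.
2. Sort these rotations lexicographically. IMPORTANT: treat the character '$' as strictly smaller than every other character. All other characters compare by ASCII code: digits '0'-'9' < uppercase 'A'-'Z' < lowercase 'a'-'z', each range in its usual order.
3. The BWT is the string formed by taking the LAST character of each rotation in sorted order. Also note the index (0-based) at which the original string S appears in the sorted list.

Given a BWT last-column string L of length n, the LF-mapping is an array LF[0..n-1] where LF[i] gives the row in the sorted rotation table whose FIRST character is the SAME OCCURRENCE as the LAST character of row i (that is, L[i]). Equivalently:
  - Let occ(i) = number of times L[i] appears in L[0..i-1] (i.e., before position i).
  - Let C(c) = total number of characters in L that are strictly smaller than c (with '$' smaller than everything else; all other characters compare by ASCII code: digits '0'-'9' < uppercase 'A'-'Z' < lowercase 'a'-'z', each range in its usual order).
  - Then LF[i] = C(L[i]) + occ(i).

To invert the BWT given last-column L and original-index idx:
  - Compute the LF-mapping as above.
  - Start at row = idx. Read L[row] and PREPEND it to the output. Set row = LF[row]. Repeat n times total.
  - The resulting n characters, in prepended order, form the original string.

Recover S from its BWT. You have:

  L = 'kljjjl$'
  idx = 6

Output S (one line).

Answer: lljjjk$

Derivation:
LF mapping: 4 5 1 2 3 6 0
Walk LF starting at row 6, prepending L[row]:
  step 1: row=6, L[6]='$', prepend. Next row=LF[6]=0
  step 2: row=0, L[0]='k', prepend. Next row=LF[0]=4
  step 3: row=4, L[4]='j', prepend. Next row=LF[4]=3
  step 4: row=3, L[3]='j', prepend. Next row=LF[3]=2
  step 5: row=2, L[2]='j', prepend. Next row=LF[2]=1
  step 6: row=1, L[1]='l', prepend. Next row=LF[1]=5
  step 7: row=5, L[5]='l', prepend. Next row=LF[5]=6
Reversed output: lljjjk$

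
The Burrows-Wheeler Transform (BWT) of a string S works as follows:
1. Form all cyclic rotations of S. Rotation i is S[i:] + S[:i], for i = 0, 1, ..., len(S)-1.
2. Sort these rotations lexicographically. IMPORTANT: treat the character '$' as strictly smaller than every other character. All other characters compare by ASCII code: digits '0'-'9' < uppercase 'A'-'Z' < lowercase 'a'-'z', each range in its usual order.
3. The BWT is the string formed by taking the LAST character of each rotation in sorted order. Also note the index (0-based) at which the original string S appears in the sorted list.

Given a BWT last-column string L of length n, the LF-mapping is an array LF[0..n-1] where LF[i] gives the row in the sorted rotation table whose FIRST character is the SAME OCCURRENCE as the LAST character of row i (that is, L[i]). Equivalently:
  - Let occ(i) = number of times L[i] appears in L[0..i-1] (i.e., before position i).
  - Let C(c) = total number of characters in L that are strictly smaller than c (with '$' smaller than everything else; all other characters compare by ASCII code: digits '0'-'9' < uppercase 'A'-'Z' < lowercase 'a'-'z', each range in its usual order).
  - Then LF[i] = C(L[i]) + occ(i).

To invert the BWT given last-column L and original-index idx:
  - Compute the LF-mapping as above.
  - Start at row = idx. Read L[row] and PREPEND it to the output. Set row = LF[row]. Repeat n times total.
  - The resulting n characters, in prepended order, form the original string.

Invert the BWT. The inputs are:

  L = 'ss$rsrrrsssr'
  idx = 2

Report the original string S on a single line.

LF mapping: 6 7 0 1 8 2 3 4 9 10 11 5
Walk LF starting at row 2, prepending L[row]:
  step 1: row=2, L[2]='$', prepend. Next row=LF[2]=0
  step 2: row=0, L[0]='s', prepend. Next row=LF[0]=6
  step 3: row=6, L[6]='r', prepend. Next row=LF[6]=3
  step 4: row=3, L[3]='r', prepend. Next row=LF[3]=1
  step 5: row=1, L[1]='s', prepend. Next row=LF[1]=7
  step 6: row=7, L[7]='r', prepend. Next row=LF[7]=4
  step 7: row=4, L[4]='s', prepend. Next row=LF[4]=8
  step 8: row=8, L[8]='s', prepend. Next row=LF[8]=9
  step 9: row=9, L[9]='s', prepend. Next row=LF[9]=10
  step 10: row=10, L[10]='s', prepend. Next row=LF[10]=11
  step 11: row=11, L[11]='r', prepend. Next row=LF[11]=5
  step 12: row=5, L[5]='r', prepend. Next row=LF[5]=2
Reversed output: rrssssrsrrs$

Answer: rrssssrsrrs$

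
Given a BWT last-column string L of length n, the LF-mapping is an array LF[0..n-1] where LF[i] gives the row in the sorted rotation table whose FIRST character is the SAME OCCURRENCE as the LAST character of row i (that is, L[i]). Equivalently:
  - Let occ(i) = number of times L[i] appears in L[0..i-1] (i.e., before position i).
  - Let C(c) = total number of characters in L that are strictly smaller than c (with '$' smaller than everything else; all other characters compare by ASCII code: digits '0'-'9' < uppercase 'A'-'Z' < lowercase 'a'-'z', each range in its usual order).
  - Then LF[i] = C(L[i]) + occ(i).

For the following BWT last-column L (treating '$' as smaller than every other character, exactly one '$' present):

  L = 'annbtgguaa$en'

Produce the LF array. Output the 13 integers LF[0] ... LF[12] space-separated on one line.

Answer: 1 8 9 4 11 6 7 12 2 3 0 5 10

Derivation:
Char counts: '$':1, 'a':3, 'b':1, 'e':1, 'g':2, 'n':3, 't':1, 'u':1
C (first-col start): C('$')=0, C('a')=1, C('b')=4, C('e')=5, C('g')=6, C('n')=8, C('t')=11, C('u')=12
L[0]='a': occ=0, LF[0]=C('a')+0=1+0=1
L[1]='n': occ=0, LF[1]=C('n')+0=8+0=8
L[2]='n': occ=1, LF[2]=C('n')+1=8+1=9
L[3]='b': occ=0, LF[3]=C('b')+0=4+0=4
L[4]='t': occ=0, LF[4]=C('t')+0=11+0=11
L[5]='g': occ=0, LF[5]=C('g')+0=6+0=6
L[6]='g': occ=1, LF[6]=C('g')+1=6+1=7
L[7]='u': occ=0, LF[7]=C('u')+0=12+0=12
L[8]='a': occ=1, LF[8]=C('a')+1=1+1=2
L[9]='a': occ=2, LF[9]=C('a')+2=1+2=3
L[10]='$': occ=0, LF[10]=C('$')+0=0+0=0
L[11]='e': occ=0, LF[11]=C('e')+0=5+0=5
L[12]='n': occ=2, LF[12]=C('n')+2=8+2=10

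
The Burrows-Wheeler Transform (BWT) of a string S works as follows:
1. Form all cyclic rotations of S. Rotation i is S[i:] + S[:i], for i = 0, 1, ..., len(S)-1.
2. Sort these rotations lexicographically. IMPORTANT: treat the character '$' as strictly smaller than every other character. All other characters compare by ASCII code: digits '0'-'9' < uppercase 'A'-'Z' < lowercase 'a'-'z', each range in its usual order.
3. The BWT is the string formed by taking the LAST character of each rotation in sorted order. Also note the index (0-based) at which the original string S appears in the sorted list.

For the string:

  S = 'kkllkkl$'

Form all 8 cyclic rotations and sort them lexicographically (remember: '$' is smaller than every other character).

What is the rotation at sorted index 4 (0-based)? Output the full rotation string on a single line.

All 8 rotations (rotation i = S[i:]+S[:i]):
  rot[0] = kkllkkl$
  rot[1] = kllkkl$k
  rot[2] = llkkl$kk
  rot[3] = lkkl$kkl
  rot[4] = kkl$kkll
  rot[5] = kl$kkllk
  rot[6] = l$kkllkk
  rot[7] = $kkllkkl
Sorted (with $ < everything):
  sorted[0] = $kkllkkl
  sorted[1] = kkl$kkll
  sorted[2] = kkllkkl$
  sorted[3] = kl$kkllk
  sorted[4] = kllkkl$k
  sorted[5] = l$kkllkk
  sorted[6] = lkkl$kkl
  sorted[7] = llkkl$kk
sorted[4] = kllkkl$k

Answer: kllkkl$k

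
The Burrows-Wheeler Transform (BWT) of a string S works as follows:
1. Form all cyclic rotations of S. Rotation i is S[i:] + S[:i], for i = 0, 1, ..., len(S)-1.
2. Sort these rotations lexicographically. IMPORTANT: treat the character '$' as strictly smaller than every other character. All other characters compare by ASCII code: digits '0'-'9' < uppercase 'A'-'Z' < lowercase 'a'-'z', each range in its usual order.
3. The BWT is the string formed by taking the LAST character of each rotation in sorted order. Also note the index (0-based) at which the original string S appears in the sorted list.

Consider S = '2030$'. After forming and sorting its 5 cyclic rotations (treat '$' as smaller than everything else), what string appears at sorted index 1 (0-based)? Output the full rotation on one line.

Answer: 0$203

Derivation:
All 5 rotations (rotation i = S[i:]+S[:i]):
  rot[0] = 2030$
  rot[1] = 030$2
  rot[2] = 30$20
  rot[3] = 0$203
  rot[4] = $2030
Sorted (with $ < everything):
  sorted[0] = $2030
  sorted[1] = 0$203
  sorted[2] = 030$2
  sorted[3] = 2030$
  sorted[4] = 30$20
sorted[1] = 0$203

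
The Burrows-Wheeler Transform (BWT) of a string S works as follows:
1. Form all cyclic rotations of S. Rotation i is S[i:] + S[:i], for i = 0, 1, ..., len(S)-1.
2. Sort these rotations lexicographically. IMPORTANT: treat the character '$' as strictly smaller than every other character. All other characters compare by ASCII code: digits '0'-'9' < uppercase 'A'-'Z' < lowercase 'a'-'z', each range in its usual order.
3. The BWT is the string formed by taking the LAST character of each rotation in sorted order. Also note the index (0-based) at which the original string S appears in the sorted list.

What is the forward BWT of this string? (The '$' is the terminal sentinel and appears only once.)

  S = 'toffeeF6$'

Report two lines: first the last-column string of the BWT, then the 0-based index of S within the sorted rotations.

All 9 rotations (rotation i = S[i:]+S[:i]):
  rot[0] = toffeeF6$
  rot[1] = offeeF6$t
  rot[2] = ffeeF6$to
  rot[3] = feeF6$tof
  rot[4] = eeF6$toff
  rot[5] = eF6$toffe
  rot[6] = F6$toffee
  rot[7] = 6$toffeeF
  rot[8] = $toffeeF6
Sorted (with $ < everything):
  sorted[0] = $toffeeF6  (last char: '6')
  sorted[1] = 6$toffeeF  (last char: 'F')
  sorted[2] = F6$toffee  (last char: 'e')
  sorted[3] = eF6$toffe  (last char: 'e')
  sorted[4] = eeF6$toff  (last char: 'f')
  sorted[5] = feeF6$tof  (last char: 'f')
  sorted[6] = ffeeF6$to  (last char: 'o')
  sorted[7] = offeeF6$t  (last char: 't')
  sorted[8] = toffeeF6$  (last char: '$')
Last column: 6Feeffot$
Original string S is at sorted index 8

Answer: 6Feeffot$
8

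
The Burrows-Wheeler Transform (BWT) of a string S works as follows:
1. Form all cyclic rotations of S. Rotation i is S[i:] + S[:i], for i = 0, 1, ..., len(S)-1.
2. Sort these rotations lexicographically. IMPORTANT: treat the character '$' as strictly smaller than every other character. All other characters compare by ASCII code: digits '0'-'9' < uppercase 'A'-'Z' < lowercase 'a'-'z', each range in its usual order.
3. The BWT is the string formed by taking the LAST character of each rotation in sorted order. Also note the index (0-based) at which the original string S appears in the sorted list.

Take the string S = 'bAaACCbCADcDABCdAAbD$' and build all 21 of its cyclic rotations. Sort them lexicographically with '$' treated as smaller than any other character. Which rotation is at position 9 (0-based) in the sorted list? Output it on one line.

All 21 rotations (rotation i = S[i:]+S[:i]):
  rot[0] = bAaACCbCADcDABCdAAbD$
  rot[1] = AaACCbCADcDABCdAAbD$b
  rot[2] = aACCbCADcDABCdAAbD$bA
  rot[3] = ACCbCADcDABCdAAbD$bAa
  rot[4] = CCbCADcDABCdAAbD$bAaA
  rot[5] = CbCADcDABCdAAbD$bAaAC
  rot[6] = bCADcDABCdAAbD$bAaACC
  rot[7] = CADcDABCdAAbD$bAaACCb
  rot[8] = ADcDABCdAAbD$bAaACCbC
  rot[9] = DcDABCdAAbD$bAaACCbCA
  rot[10] = cDABCdAAbD$bAaACCbCAD
  rot[11] = DABCdAAbD$bAaACCbCADc
  rot[12] = ABCdAAbD$bAaACCbCADcD
  rot[13] = BCdAAbD$bAaACCbCADcDA
  rot[14] = CdAAbD$bAaACCbCADcDAB
  rot[15] = dAAbD$bAaACCbCADcDABC
  rot[16] = AAbD$bAaACCbCADcDABCd
  rot[17] = AbD$bAaACCbCADcDABCdA
  rot[18] = bD$bAaACCbCADcDABCdAA
  rot[19] = D$bAaACCbCADcDABCdAAb
  rot[20] = $bAaACCbCADcDABCdAAbD
Sorted (with $ < everything):
  sorted[0] = $bAaACCbCADcDABCdAAbD
  sorted[1] = AAbD$bAaACCbCADcDABCd
  sorted[2] = ABCdAAbD$bAaACCbCADcD
  sorted[3] = ACCbCADcDABCdAAbD$bAa
  sorted[4] = ADcDABCdAAbD$bAaACCbC
  sorted[5] = AaACCbCADcDABCdAAbD$b
  sorted[6] = AbD$bAaACCbCADcDABCdA
  sorted[7] = BCdAAbD$bAaACCbCADcDA
  sorted[8] = CADcDABCdAAbD$bAaACCb
  sorted[9] = CCbCADcDABCdAAbD$bAaA
  sorted[10] = CbCADcDABCdAAbD$bAaAC
  sorted[11] = CdAAbD$bAaACCbCADcDAB
  sorted[12] = D$bAaACCbCADcDABCdAAb
  sorted[13] = DABCdAAbD$bAaACCbCADc
  sorted[14] = DcDABCdAAbD$bAaACCbCA
  sorted[15] = aACCbCADcDABCdAAbD$bA
  sorted[16] = bAaACCbCADcDABCdAAbD$
  sorted[17] = bCADcDABCdAAbD$bAaACC
  sorted[18] = bD$bAaACCbCADcDABCdAA
  sorted[19] = cDABCdAAbD$bAaACCbCAD
  sorted[20] = dAAbD$bAaACCbCADcDABC
sorted[9] = CCbCADcDABCdAAbD$bAaA

Answer: CCbCADcDABCdAAbD$bAaA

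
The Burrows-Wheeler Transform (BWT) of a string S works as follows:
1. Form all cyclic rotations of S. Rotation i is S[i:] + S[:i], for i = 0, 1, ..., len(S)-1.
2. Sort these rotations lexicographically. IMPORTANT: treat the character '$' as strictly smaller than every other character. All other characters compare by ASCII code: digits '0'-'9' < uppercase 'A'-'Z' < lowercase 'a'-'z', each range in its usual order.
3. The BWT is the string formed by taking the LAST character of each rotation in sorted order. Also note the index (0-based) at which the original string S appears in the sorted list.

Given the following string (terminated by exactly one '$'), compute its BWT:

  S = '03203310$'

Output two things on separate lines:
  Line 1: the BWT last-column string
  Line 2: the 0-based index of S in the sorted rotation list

All 9 rotations (rotation i = S[i:]+S[:i]):
  rot[0] = 03203310$
  rot[1] = 3203310$0
  rot[2] = 203310$03
  rot[3] = 03310$032
  rot[4] = 3310$0320
  rot[5] = 310$03203
  rot[6] = 10$032033
  rot[7] = 0$0320331
  rot[8] = $03203310
Sorted (with $ < everything):
  sorted[0] = $03203310  (last char: '0')
  sorted[1] = 0$0320331  (last char: '1')
  sorted[2] = 03203310$  (last char: '$')
  sorted[3] = 03310$032  (last char: '2')
  sorted[4] = 10$032033  (last char: '3')
  sorted[5] = 203310$03  (last char: '3')
  sorted[6] = 310$03203  (last char: '3')
  sorted[7] = 3203310$0  (last char: '0')
  sorted[8] = 3310$0320  (last char: '0')
Last column: 01$233300
Original string S is at sorted index 2

Answer: 01$233300
2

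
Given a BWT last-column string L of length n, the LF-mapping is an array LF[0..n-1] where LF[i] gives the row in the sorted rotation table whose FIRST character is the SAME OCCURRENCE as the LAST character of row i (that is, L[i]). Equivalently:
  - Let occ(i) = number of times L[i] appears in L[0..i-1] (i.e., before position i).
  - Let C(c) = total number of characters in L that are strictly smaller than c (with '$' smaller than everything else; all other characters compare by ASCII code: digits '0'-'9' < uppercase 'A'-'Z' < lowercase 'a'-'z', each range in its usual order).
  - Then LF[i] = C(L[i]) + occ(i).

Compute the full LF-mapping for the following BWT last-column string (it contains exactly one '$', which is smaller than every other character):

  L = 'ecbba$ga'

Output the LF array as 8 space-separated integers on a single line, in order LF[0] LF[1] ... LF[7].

Answer: 6 5 3 4 1 0 7 2

Derivation:
Char counts: '$':1, 'a':2, 'b':2, 'c':1, 'e':1, 'g':1
C (first-col start): C('$')=0, C('a')=1, C('b')=3, C('c')=5, C('e')=6, C('g')=7
L[0]='e': occ=0, LF[0]=C('e')+0=6+0=6
L[1]='c': occ=0, LF[1]=C('c')+0=5+0=5
L[2]='b': occ=0, LF[2]=C('b')+0=3+0=3
L[3]='b': occ=1, LF[3]=C('b')+1=3+1=4
L[4]='a': occ=0, LF[4]=C('a')+0=1+0=1
L[5]='$': occ=0, LF[5]=C('$')+0=0+0=0
L[6]='g': occ=0, LF[6]=C('g')+0=7+0=7
L[7]='a': occ=1, LF[7]=C('a')+1=1+1=2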